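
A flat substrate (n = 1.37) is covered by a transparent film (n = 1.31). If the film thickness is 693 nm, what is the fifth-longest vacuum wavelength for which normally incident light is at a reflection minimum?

At the upper boundary (n = 1.0 to n = 1.31) the reflected ray undergoes a half-wave phase shift.
Ray reflecting at the bottom interface goes from n = 1.31 toward n = 1.37: a half-wave phase shift.
Net: no relative phase inversion (both shifts match).
For dark reflection here: 2 n t = (m + ½) λ.
λ = 2 n t / (m + ½). The fifth-longest wavelength is m = 4: λ = 2 × 1.31 × 693 / 4.50 = 403 nm.

403 nm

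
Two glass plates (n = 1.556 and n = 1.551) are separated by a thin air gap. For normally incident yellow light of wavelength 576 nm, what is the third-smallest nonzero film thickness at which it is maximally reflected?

720 nm

Ray reflecting at the top interface goes from n = 1.556 toward n = 1.0: no phase shift.
Bottom surface (1.0 → 1.551): reflection off a higher-index medium gives a half-wave phase shift.
Exactly one π shift → a net half-wave offset.
For bright reflection here: 2 n t = (m + ½) λ.
The third-smallest nonzero thickness corresponds to m = 2: t = (m + ½) λ / (2 n) = 2.50 × 576 / (2 × 1.0) = 720 nm.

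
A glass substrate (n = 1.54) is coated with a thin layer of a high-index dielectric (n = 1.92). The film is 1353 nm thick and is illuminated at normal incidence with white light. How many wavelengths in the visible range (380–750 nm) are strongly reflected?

7

Top surface (1.0 → 1.92): reflection off a higher-index medium gives a half-wave phase shift.
Ray reflecting at the bottom interface goes from n = 1.92 toward n = 1.54: no phase shift.
The two reflections differ by half a wavelength.
With one net inversion, constructive interference in reflection requires 2 n t = (m + ½) λ.
λ = 2 n t / (m + ½) = 5196 / (m + ½) nm.
m=6: 799 nm (IR); m=7: 693 nm (visible); m=8: 611 nm (visible); m=9: 547 nm (visible); m=10: 495 nm (visible); m=11: 452 nm (visible); m=12: 416 nm (visible); m=13: 385 nm (visible); m=14: 358 nm (UV).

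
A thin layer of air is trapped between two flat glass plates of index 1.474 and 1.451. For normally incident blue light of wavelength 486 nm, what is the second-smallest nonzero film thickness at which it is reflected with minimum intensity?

Ray reflecting at the top interface goes from n = 1.474 toward n = 1.0: no phase shift.
At the lower boundary (n = 1.0 to n = 1.451) the reflected ray undergoes a half-wave phase shift.
Exactly one π shift → a net half-wave offset.
So the condition for destructive reflection is 2 n t = m λ.
The second-smallest nonzero thickness corresponds to m = 2: t = m λ / (2 n) = 2.00 × 486 / (2 × 1.0) = 486 nm.

486 nm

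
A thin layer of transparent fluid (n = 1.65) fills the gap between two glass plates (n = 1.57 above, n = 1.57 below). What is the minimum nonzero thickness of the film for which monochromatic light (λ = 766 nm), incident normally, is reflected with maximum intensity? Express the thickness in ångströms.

1161 Å

At the upper boundary (n = 1.57 to n = 1.65) the reflected ray undergoes a half-wave phase shift.
At the lower boundary (n = 1.65 to n = 1.57) the reflected ray undergoes no phase shift.
Net: one phase inversion between the two reflected rays.
With one net inversion, constructive interference in reflection requires 2 n t = (m + ½) λ.
Minimum at m = 0: t = λ / (4 n) = 766 / (4 × 1.65) = 116 nm.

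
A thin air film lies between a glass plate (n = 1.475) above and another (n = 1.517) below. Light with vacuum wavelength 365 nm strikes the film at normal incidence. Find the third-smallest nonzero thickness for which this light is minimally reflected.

At the upper boundary (n = 1.475 to n = 1.0) the reflected ray undergoes no phase shift.
At the lower boundary (n = 1.0 to n = 1.517) the reflected ray undergoes a half-wave phase shift.
The two reflections differ by half a wavelength.
So the condition for destructive reflection is 2 n t = m λ.
The third-smallest nonzero thickness corresponds to m = 3: t = m λ / (2 n) = 3.00 × 365 / (2 × 1.0) = 548 nm.

548 nm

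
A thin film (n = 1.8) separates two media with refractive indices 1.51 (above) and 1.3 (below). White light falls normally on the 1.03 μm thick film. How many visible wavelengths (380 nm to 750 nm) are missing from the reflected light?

5

Ray reflecting at the top interface goes from n = 1.51 toward n = 1.8: a half-wave phase shift.
At the lower boundary (n = 1.8 to n = 1.3) the reflected ray undergoes no phase shift.
Exactly one π shift → a net half-wave offset.
With one net inversion, destructive interference in reflection requires 2 n t = m λ.
λ = 2 n t / m = 3708 / m nm.
m=4: 927 nm (IR); m=5: 742 nm (visible); m=6: 618 nm (visible); m=7: 530 nm (visible); m=8: 464 nm (visible); m=9: 412 nm (visible); m=10: 371 nm (UV).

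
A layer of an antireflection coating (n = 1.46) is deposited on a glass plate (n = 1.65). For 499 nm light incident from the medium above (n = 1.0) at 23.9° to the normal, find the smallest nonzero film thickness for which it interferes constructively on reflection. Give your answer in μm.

0.178 μm

Ray reflecting at the top interface goes from n = 1.0 toward n = 1.46: a half-wave phase shift.
At the lower boundary (n = 1.46 to n = 1.65) the reflected ray undergoes a half-wave phase shift.
Zero or two π shifts → no net half-wave offset.
With no net inversion, constructive interference in reflection requires 2 n t cos θ_r = m λ.
Snell's law: 1.0 sin 23.9° = 1.46 sin θ_r → sin θ_r = 0.277, cos θ_r = 0.961.
Minimum nonzero at m = 1: t = λ / (2 n cos θ_r) = 499 / (2 × 1.46 × 0.961) = 178 nm.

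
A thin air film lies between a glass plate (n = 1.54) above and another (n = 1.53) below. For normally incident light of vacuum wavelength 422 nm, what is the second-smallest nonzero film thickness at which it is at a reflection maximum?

Top surface (1.54 → 1.0): reflection off a lower-index medium gives no phase shift.
Bottom surface (1.0 → 1.53): reflection off a higher-index medium gives a half-wave phase shift.
Net: one phase inversion between the two reflected rays.
With one net inversion, constructive interference in reflection requires 2 n t = (m + ½) λ.
The second-smallest nonzero thickness corresponds to m = 1: t = (m + ½) λ / (2 n) = 1.50 × 422 / (2 × 1.0) = 317 nm.

317 nm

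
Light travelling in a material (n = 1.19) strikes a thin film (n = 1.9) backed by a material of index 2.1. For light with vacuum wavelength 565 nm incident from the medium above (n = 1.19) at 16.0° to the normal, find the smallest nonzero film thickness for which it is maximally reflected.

Ray reflecting at the top interface goes from n = 1.19 toward n = 1.9: a half-wave phase shift.
Bottom surface (1.9 → 2.1): reflection off a higher-index medium gives a half-wave phase shift.
Net: no relative phase inversion (both shifts match).
With no net inversion, constructive interference in reflection requires 2 n t cos θ_r = m λ.
Snell's law: 1.19 sin 16.0° = 1.9 sin θ_r → sin θ_r = 0.173, cos θ_r = 0.985.
Minimum nonzero at m = 1: t = λ / (2 n cos θ_r) = 565 / (2 × 1.9 × 0.985) = 151 nm.

151 nm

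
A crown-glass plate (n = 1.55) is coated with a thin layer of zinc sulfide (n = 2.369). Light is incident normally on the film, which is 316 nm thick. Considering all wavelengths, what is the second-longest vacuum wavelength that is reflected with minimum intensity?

Ray reflecting at the top interface goes from n = 1.0 toward n = 2.369: a half-wave phase shift.
At the lower boundary (n = 2.369 to n = 1.55) the reflected ray undergoes no phase shift.
The two reflections differ by half a wavelength.
So the condition for destructive reflection is 2 n t = m λ.
λ = 2 n t / m. The second-longest wavelength is m = 2: λ = 2 × 2.369 × 316 / 2.00 = 749 nm.

749 nm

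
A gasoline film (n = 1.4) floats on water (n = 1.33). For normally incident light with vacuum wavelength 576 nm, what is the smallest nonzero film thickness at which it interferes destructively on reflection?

206 nm

Top surface (1.0 → 1.4): reflection off a higher-index medium gives a half-wave phase shift.
At the lower boundary (n = 1.4 to n = 1.33) the reflected ray undergoes no phase shift.
Net: one phase inversion between the two reflected rays.
For minimum reflection here: 2 n t = m λ.
The smallest nonzero thickness corresponds to m = 1: t = m λ / (2 n) = 1.00 × 576 / (2 × 1.4) = 206 nm.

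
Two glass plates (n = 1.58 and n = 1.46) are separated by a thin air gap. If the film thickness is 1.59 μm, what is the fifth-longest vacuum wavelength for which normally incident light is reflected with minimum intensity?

Top surface (1.58 → 1.0): reflection off a lower-index medium gives no phase shift.
Bottom surface (1.0 → 1.46): reflection off a higher-index medium gives a half-wave phase shift.
The two reflections differ by half a wavelength.
So the condition for destructive reflection is 2 n t = m λ.
λ = 2 n t / m. The fifth-longest wavelength is m = 5: λ = 2 × 1.0 × 1590 / 5.00 = 636 nm.

636 nm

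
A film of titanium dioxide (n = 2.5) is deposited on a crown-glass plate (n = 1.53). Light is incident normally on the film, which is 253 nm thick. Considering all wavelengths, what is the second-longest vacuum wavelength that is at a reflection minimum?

633 nm

Top surface (1.0 → 2.5): reflection off a higher-index medium gives a half-wave phase shift.
Ray reflecting at the bottom interface goes from n = 2.5 toward n = 1.53: no phase shift.
Net: one phase inversion between the two reflected rays.
For minimum reflection here: 2 n t = m λ.
λ = 2 n t / m. The second-longest wavelength is m = 2: λ = 2 × 2.5 × 253 / 2.00 = 633 nm.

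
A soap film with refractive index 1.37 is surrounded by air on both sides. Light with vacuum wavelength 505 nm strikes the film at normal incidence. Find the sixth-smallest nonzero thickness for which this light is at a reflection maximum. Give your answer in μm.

Ray reflecting at the top interface goes from n = 1.0 toward n = 1.37: a half-wave phase shift.
Bottom surface (1.37 → 1.0): reflection off a lower-index medium gives no phase shift.
The two reflections differ by half a wavelength.
With one net inversion, constructive interference in reflection requires 2 n t = (m + ½) λ.
The sixth-smallest nonzero thickness corresponds to m = 5: t = (m + ½) λ / (2 n) = 5.50 × 505 / (2 × 1.37) = 1014 nm.

1.01 μm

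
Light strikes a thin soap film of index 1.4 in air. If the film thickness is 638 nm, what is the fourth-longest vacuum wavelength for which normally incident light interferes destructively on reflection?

447 nm

At the upper boundary (n = 1.0 to n = 1.4) the reflected ray undergoes a half-wave phase shift.
At the lower boundary (n = 1.4 to n = 1.0) the reflected ray undergoes no phase shift.
The two reflections differ by half a wavelength.
With one net inversion, destructive interference in reflection requires 2 n t = m λ.
λ = 2 n t / m. The fourth-longest wavelength is m = 4: λ = 2 × 1.4 × 638 / 4.00 = 447 nm.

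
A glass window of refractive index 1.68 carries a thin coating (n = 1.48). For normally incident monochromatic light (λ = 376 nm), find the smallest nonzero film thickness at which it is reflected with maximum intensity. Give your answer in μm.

0.127 μm

Top surface (1.0 → 1.48): reflection off a higher-index medium gives a half-wave phase shift.
Bottom surface (1.48 → 1.68): reflection off a higher-index medium gives a half-wave phase shift.
Net: no relative phase inversion (both shifts match).
So the condition for constructive reflection is 2 n t = m λ.
Minimum nonzero at m = 1: t = λ / (2 n) = 376 / (2 × 1.48) = 127 nm.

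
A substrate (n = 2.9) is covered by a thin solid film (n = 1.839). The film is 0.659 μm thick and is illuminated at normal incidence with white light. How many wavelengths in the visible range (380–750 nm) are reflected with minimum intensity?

3

Top surface (1.0 → 1.839): reflection off a higher-index medium gives a half-wave phase shift.
Bottom surface (1.839 → 2.9): reflection off a higher-index medium gives a half-wave phase shift.
Zero or two π shifts → no net half-wave offset.
For weak reflection here: 2 n t = (m + ½) λ.
λ = 2 n t / (m + ½) = 2424 / (m + ½) nm.
m=2: 970 nm (IR); m=3: 693 nm (visible); m=4: 539 nm (visible); m=5: 441 nm (visible); m=6: 373 nm (UV).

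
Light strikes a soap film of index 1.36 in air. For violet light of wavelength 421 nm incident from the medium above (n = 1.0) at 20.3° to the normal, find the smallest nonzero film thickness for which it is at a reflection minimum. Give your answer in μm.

0.160 μm

Top surface (1.0 → 1.36): reflection off a higher-index medium gives a half-wave phase shift.
Bottom surface (1.36 → 1.0): reflection off a lower-index medium gives no phase shift.
The two reflections differ by half a wavelength.
With one net inversion, destructive interference in reflection requires 2 n t cos θ_r = m λ.
Snell's law: 1.0 sin 20.3° = 1.36 sin θ_r → sin θ_r = 0.255, cos θ_r = 0.967.
Minimum nonzero at m = 1: t = λ / (2 n cos θ_r) = 421 / (2 × 1.36 × 0.967) = 160 nm.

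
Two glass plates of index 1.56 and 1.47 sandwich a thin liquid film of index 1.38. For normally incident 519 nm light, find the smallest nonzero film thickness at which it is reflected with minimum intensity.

188 nm

Ray reflecting at the top interface goes from n = 1.56 toward n = 1.38: no phase shift.
Ray reflecting at the bottom interface goes from n = 1.38 toward n = 1.47: a half-wave phase shift.
Exactly one π shift → a net half-wave offset.
For minimum reflection here: 2 n t = m λ.
Minimum nonzero at m = 1: t = λ / (2 n) = 519 / (2 × 1.38) = 188 nm.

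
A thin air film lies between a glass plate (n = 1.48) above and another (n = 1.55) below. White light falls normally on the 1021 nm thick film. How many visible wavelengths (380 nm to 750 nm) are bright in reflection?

At the upper boundary (n = 1.48 to n = 1.0) the reflected ray undergoes no phase shift.
Bottom surface (1.0 → 1.55): reflection off a higher-index medium gives a half-wave phase shift.
Exactly one π shift → a net half-wave offset.
So the condition for constructive reflection is 2 n t = (m + ½) λ.
λ = 2 n t / (m + ½) = 2042 / (m + ½) nm.
m=2: 817 nm (IR); m=3: 583 nm (visible); m=4: 454 nm (visible); m=5: 371 nm (UV).

2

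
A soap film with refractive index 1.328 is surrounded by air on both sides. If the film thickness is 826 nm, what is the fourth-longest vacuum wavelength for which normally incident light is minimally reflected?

548 nm

Top surface (1.0 → 1.328): reflection off a higher-index medium gives a half-wave phase shift.
Ray reflecting at the bottom interface goes from n = 1.328 toward n = 1.0: no phase shift.
Net: one phase inversion between the two reflected rays.
For weak reflection here: 2 n t = m λ.
λ = 2 n t / m. The fourth-longest wavelength is m = 4: λ = 2 × 1.328 × 826 / 4.00 = 548 nm.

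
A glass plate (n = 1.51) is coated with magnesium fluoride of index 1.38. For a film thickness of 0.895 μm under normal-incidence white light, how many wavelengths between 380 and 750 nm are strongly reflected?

Ray reflecting at the top interface goes from n = 1.0 toward n = 1.38: a half-wave phase shift.
At the lower boundary (n = 1.38 to n = 1.51) the reflected ray undergoes a half-wave phase shift.
Zero or two π shifts → no net half-wave offset.
With no net inversion, constructive interference in reflection requires 2 n t = m λ.
λ = 2 n t / m = 2470 / m nm.
m=3: 823 nm (IR); m=4: 618 nm (visible); m=5: 494 nm (visible); m=6: 412 nm (visible); m=7: 353 nm (UV).

3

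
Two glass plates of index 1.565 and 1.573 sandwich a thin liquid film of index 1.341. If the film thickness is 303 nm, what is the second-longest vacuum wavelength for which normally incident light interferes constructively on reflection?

542 nm

Ray reflecting at the top interface goes from n = 1.565 toward n = 1.341: no phase shift.
At the lower boundary (n = 1.341 to n = 1.573) the reflected ray undergoes a half-wave phase shift.
Net: one phase inversion between the two reflected rays.
For maximum reflection here: 2 n t = (m + ½) λ.
λ = 2 n t / (m + ½). The second-longest wavelength is m = 1: λ = 2 × 1.341 × 303 / 1.50 = 542 nm.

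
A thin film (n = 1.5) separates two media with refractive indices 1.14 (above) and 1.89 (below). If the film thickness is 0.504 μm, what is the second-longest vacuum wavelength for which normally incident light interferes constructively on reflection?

756 nm

Ray reflecting at the top interface goes from n = 1.14 toward n = 1.5: a half-wave phase shift.
Ray reflecting at the bottom interface goes from n = 1.5 toward n = 1.89: a half-wave phase shift.
Zero or two π shifts → no net half-wave offset.
With no net inversion, constructive interference in reflection requires 2 n t = m λ.
λ = 2 n t / m. The second-longest wavelength is m = 2: λ = 2 × 1.5 × 504 / 2.00 = 756 nm.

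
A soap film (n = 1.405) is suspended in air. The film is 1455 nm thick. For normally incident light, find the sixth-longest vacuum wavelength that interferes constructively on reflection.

743 nm

Ray reflecting at the top interface goes from n = 1.0 toward n = 1.405: a half-wave phase shift.
At the lower boundary (n = 1.405 to n = 1.0) the reflected ray undergoes no phase shift.
Exactly one π shift → a net half-wave offset.
So the condition for constructive reflection is 2 n t = (m + ½) λ.
λ = 2 n t / (m + ½). The sixth-longest wavelength is m = 5: λ = 2 × 1.405 × 1455 / 5.50 = 743 nm.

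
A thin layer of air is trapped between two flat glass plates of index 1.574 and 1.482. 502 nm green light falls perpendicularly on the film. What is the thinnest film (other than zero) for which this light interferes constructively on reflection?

At the upper boundary (n = 1.574 to n = 1.0) the reflected ray undergoes no phase shift.
At the lower boundary (n = 1.0 to n = 1.482) the reflected ray undergoes a half-wave phase shift.
The two reflections differ by half a wavelength.
For maximum reflection here: 2 n t = (m + ½) λ.
Minimum at m = 0: t = λ / (4 n) = 502 / (4 × 1.0) = 126 nm.

126 nm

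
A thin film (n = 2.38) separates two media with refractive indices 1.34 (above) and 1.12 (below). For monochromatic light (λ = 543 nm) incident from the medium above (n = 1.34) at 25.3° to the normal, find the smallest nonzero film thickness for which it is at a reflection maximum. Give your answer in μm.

0.0588 μm

Ray reflecting at the top interface goes from n = 1.34 toward n = 2.38: a half-wave phase shift.
Bottom surface (2.38 → 1.12): reflection off a lower-index medium gives no phase shift.
Exactly one π shift → a net half-wave offset.
For strong reflection here: 2 n t cos θ_r = (m + ½) λ.
Snell's law: 1.34 sin 25.3° = 2.38 sin θ_r → sin θ_r = 0.241, cos θ_r = 0.971.
Minimum at m = 0: t = λ / (4 n cos θ_r) = 543 / (4 × 2.38 × 0.971) = 58.8 nm.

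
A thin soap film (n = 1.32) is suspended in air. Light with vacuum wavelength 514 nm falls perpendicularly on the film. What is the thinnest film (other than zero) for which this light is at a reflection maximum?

Top surface (1.0 → 1.32): reflection off a higher-index medium gives a half-wave phase shift.
At the lower boundary (n = 1.32 to n = 1.0) the reflected ray undergoes no phase shift.
Exactly one π shift → a net half-wave offset.
With one net inversion, constructive interference in reflection requires 2 n t = (m + ½) λ.
Minimum at m = 0: t = λ / (4 n) = 514 / (4 × 1.32) = 97.3 nm.

97.3 nm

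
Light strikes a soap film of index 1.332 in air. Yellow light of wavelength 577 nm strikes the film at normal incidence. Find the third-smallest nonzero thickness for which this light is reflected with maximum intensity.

541 nm

Ray reflecting at the top interface goes from n = 1.0 toward n = 1.332: a half-wave phase shift.
Bottom surface (1.332 → 1.0): reflection off a lower-index medium gives no phase shift.
Exactly one π shift → a net half-wave offset.
So the condition for constructive reflection is 2 n t = (m + ½) λ.
The third-smallest nonzero thickness corresponds to m = 2: t = (m + ½) λ / (2 n) = 2.50 × 577 / (2 × 1.332) = 541 nm.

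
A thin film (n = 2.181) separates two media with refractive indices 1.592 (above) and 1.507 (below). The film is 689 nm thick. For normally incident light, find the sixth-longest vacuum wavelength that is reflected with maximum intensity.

546 nm

Ray reflecting at the top interface goes from n = 1.592 toward n = 2.181: a half-wave phase shift.
Ray reflecting at the bottom interface goes from n = 2.181 toward n = 1.507: no phase shift.
Exactly one π shift → a net half-wave offset.
With one net inversion, constructive interference in reflection requires 2 n t = (m + ½) λ.
λ = 2 n t / (m + ½). The sixth-longest wavelength is m = 5: λ = 2 × 2.181 × 689 / 5.50 = 546 nm.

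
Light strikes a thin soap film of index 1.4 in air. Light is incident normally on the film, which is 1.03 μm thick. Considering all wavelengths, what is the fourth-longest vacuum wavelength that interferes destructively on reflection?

Ray reflecting at the top interface goes from n = 1.0 toward n = 1.4: a half-wave phase shift.
At the lower boundary (n = 1.4 to n = 1.0) the reflected ray undergoes no phase shift.
The two reflections differ by half a wavelength.
For dark reflection here: 2 n t = m λ.
λ = 2 n t / m. The fourth-longest wavelength is m = 4: λ = 2 × 1.4 × 1030 / 4.00 = 721 nm.

721 nm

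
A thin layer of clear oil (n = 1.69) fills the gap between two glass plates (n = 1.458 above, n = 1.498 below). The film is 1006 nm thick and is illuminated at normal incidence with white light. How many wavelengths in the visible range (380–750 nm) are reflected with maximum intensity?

4

Top surface (1.458 → 1.69): reflection off a higher-index medium gives a half-wave phase shift.
Bottom surface (1.69 → 1.498): reflection off a lower-index medium gives no phase shift.
The two reflections differ by half a wavelength.
With one net inversion, constructive interference in reflection requires 2 n t = (m + ½) λ.
λ = 2 n t / (m + ½) = 3400 / (m + ½) nm.
m=4: 756 nm (IR); m=5: 618 nm (visible); m=6: 523 nm (visible); m=7: 453 nm (visible); m=8: 400 nm (visible); m=9: 358 nm (UV).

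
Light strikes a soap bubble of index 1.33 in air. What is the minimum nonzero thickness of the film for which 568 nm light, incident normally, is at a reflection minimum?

214 nm

Top surface (1.0 → 1.33): reflection off a higher-index medium gives a half-wave phase shift.
Ray reflecting at the bottom interface goes from n = 1.33 toward n = 1.0: no phase shift.
Net: one phase inversion between the two reflected rays.
With one net inversion, destructive interference in reflection requires 2 n t = m λ.
Minimum nonzero at m = 1: t = λ / (2 n) = 568 / (2 × 1.33) = 214 nm.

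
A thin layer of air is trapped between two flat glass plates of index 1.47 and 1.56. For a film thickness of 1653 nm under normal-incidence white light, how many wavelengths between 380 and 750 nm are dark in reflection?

Top surface (1.47 → 1.0): reflection off a lower-index medium gives no phase shift.
Bottom surface (1.0 → 1.56): reflection off a higher-index medium gives a half-wave phase shift.
Exactly one π shift → a net half-wave offset.
So the condition for destructive reflection is 2 n t = m λ.
λ = 2 n t / m = 3306 / m nm.
m=4: 827 nm (IR); m=5: 661 nm (visible); m=6: 551 nm (visible); m=7: 472 nm (visible); m=8: 413 nm (visible); m=9: 367 nm (UV).

4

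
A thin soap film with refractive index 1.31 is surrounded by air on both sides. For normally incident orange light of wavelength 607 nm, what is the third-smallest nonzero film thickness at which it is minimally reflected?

Top surface (1.0 → 1.31): reflection off a higher-index medium gives a half-wave phase shift.
At the lower boundary (n = 1.31 to n = 1.0) the reflected ray undergoes no phase shift.
Exactly one π shift → a net half-wave offset.
So the condition for destructive reflection is 2 n t = m λ.
The third-smallest nonzero thickness corresponds to m = 3: t = m λ / (2 n) = 3.00 × 607 / (2 × 1.31) = 695 nm.

695 nm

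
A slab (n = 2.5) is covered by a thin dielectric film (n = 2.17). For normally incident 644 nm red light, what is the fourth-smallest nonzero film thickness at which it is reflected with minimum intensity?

Ray reflecting at the top interface goes from n = 1.0 toward n = 2.17: a half-wave phase shift.
At the lower boundary (n = 2.17 to n = 2.5) the reflected ray undergoes a half-wave phase shift.
The two reflections carry the same phase change, so no net offset.
So the condition for destructive reflection is 2 n t = (m + ½) λ.
The fourth-smallest nonzero thickness corresponds to m = 3: t = (m + ½) λ / (2 n) = 3.50 × 644 / (2 × 2.17) = 519 nm.

519 nm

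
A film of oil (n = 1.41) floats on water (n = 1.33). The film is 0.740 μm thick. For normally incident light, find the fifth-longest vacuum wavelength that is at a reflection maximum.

Top surface (1.0 → 1.41): reflection off a higher-index medium gives a half-wave phase shift.
Ray reflecting at the bottom interface goes from n = 1.41 toward n = 1.33: no phase shift.
Exactly one π shift → a net half-wave offset.
So the condition for constructive reflection is 2 n t = (m + ½) λ.
λ = 2 n t / (m + ½). The fifth-longest wavelength is m = 4: λ = 2 × 1.41 × 740 / 4.50 = 464 nm.

464 nm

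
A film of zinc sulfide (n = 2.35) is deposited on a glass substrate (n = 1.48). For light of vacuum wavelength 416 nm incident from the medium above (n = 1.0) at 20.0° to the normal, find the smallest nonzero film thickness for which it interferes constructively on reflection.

Top surface (1.0 → 2.35): reflection off a higher-index medium gives a half-wave phase shift.
At the lower boundary (n = 2.35 to n = 1.48) the reflected ray undergoes no phase shift.
Exactly one π shift → a net half-wave offset.
With one net inversion, constructive interference in reflection requires 2 n t cos θ_r = (m + ½) λ.
Snell's law: 1.0 sin 20.0° = 2.35 sin θ_r → sin θ_r = 0.146, cos θ_r = 0.989.
Minimum at m = 0: t = λ / (4 n cos θ_r) = 416 / (4 × 2.35 × 0.989) = 44.7 nm.

44.7 nm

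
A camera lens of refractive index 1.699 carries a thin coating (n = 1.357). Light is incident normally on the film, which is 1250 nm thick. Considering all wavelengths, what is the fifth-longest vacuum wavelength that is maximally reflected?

At the upper boundary (n = 1.0 to n = 1.357) the reflected ray undergoes a half-wave phase shift.
At the lower boundary (n = 1.357 to n = 1.699) the reflected ray undergoes a half-wave phase shift.
Zero or two π shifts → no net half-wave offset.
For strong reflection here: 2 n t = m λ.
λ = 2 n t / m. The fifth-longest wavelength is m = 5: λ = 2 × 1.357 × 1250 / 5.00 = 679 nm.

679 nm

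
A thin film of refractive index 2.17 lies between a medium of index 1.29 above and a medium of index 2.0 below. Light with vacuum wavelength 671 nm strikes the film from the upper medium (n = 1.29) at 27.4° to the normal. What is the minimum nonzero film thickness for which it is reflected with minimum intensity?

Ray reflecting at the top interface goes from n = 1.29 toward n = 2.17: a half-wave phase shift.
Bottom surface (2.17 → 2.0): reflection off a lower-index medium gives no phase shift.
Net: one phase inversion between the two reflected rays.
With one net inversion, destructive interference in reflection requires 2 n t cos θ_r = m λ.
Snell's law: 1.29 sin 27.4° = 2.17 sin θ_r → sin θ_r = 0.274, cos θ_r = 0.962.
Minimum nonzero at m = 1: t = λ / (2 n cos θ_r) = 671 / (2 × 2.17 × 0.962) = 161 nm.

161 nm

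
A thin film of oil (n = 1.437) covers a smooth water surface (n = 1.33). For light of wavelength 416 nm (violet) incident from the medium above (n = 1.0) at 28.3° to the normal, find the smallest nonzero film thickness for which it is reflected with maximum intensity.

76.7 nm

Ray reflecting at the top interface goes from n = 1.0 toward n = 1.437: a half-wave phase shift.
Bottom surface (1.437 → 1.33): reflection off a lower-index medium gives no phase shift.
Net: one phase inversion between the two reflected rays.
With one net inversion, constructive interference in reflection requires 2 n t cos θ_r = (m + ½) λ.
Snell's law: 1.0 sin 28.3° = 1.437 sin θ_r → sin θ_r = 0.330, cos θ_r = 0.944.
Minimum at m = 0: t = λ / (4 n cos θ_r) = 416 / (4 × 1.437 × 0.944) = 76.7 nm.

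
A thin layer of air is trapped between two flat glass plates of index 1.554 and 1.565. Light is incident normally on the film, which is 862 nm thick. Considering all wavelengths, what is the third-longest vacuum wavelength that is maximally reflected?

Top surface (1.554 → 1.0): reflection off a lower-index medium gives no phase shift.
Ray reflecting at the bottom interface goes from n = 1.0 toward n = 1.565: a half-wave phase shift.
Net: one phase inversion between the two reflected rays.
With one net inversion, constructive interference in reflection requires 2 n t = (m + ½) λ.
λ = 2 n t / (m + ½). The third-longest wavelength is m = 2: λ = 2 × 1.0 × 862 / 2.50 = 690 nm.

690 nm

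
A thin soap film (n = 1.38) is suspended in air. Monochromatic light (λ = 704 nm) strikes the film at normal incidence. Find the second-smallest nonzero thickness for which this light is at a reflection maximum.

At the upper boundary (n = 1.0 to n = 1.38) the reflected ray undergoes a half-wave phase shift.
Bottom surface (1.38 → 1.0): reflection off a lower-index medium gives no phase shift.
Exactly one π shift → a net half-wave offset.
So the condition for constructive reflection is 2 n t = (m + ½) λ.
The second-smallest nonzero thickness corresponds to m = 1: t = (m + ½) λ / (2 n) = 1.50 × 704 / (2 × 1.38) = 383 nm.

383 nm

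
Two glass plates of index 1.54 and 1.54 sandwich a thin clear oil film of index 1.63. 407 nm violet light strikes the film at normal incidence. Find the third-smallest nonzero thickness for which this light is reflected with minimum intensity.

375 nm

Ray reflecting at the top interface goes from n = 1.54 toward n = 1.63: a half-wave phase shift.
Bottom surface (1.63 → 1.54): reflection off a lower-index medium gives no phase shift.
The two reflections differ by half a wavelength.
For dark reflection here: 2 n t = m λ.
The third-smallest nonzero thickness corresponds to m = 3: t = m λ / (2 n) = 3.00 × 407 / (2 × 1.63) = 375 nm.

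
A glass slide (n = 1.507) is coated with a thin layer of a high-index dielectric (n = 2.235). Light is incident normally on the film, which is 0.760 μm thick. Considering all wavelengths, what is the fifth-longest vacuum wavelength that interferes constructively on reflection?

755 nm

Ray reflecting at the top interface goes from n = 1.0 toward n = 2.235: a half-wave phase shift.
At the lower boundary (n = 2.235 to n = 1.507) the reflected ray undergoes no phase shift.
The two reflections differ by half a wavelength.
With one net inversion, constructive interference in reflection requires 2 n t = (m + ½) λ.
λ = 2 n t / (m + ½). The fifth-longest wavelength is m = 4: λ = 2 × 2.235 × 760 / 4.50 = 755 nm.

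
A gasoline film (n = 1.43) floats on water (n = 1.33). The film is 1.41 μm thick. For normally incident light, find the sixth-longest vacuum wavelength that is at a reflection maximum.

733 nm

Top surface (1.0 → 1.43): reflection off a higher-index medium gives a half-wave phase shift.
Ray reflecting at the bottom interface goes from n = 1.43 toward n = 1.33: no phase shift.
Exactly one π shift → a net half-wave offset.
For strong reflection here: 2 n t = (m + ½) λ.
λ = 2 n t / (m + ½). The sixth-longest wavelength is m = 5: λ = 2 × 1.43 × 1410 / 5.50 = 733 nm.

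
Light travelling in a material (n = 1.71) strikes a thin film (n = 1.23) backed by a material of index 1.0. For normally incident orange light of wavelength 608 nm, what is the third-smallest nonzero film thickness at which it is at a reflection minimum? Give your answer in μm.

0.618 μm

Ray reflecting at the top interface goes from n = 1.71 toward n = 1.23: no phase shift.
Ray reflecting at the bottom interface goes from n = 1.23 toward n = 1.0: no phase shift.
Net: no relative phase inversion (both shifts match).
So the condition for destructive reflection is 2 n t = (m + ½) λ.
The third-smallest nonzero thickness corresponds to m = 2: t = (m + ½) λ / (2 n) = 2.50 × 608 / (2 × 1.23) = 618 nm.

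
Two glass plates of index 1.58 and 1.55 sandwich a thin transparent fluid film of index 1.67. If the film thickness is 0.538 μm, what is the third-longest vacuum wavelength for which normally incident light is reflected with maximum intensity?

719 nm

At the upper boundary (n = 1.58 to n = 1.67) the reflected ray undergoes a half-wave phase shift.
Bottom surface (1.67 → 1.55): reflection off a lower-index medium gives no phase shift.
Exactly one π shift → a net half-wave offset.
With one net inversion, constructive interference in reflection requires 2 n t = (m + ½) λ.
λ = 2 n t / (m + ½). The third-longest wavelength is m = 2: λ = 2 × 1.67 × 538 / 2.50 = 719 nm.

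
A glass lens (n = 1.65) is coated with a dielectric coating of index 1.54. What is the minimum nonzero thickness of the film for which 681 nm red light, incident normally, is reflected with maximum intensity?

At the upper boundary (n = 1.0 to n = 1.54) the reflected ray undergoes a half-wave phase shift.
At the lower boundary (n = 1.54 to n = 1.65) the reflected ray undergoes a half-wave phase shift.
The two reflections carry the same phase change, so no net offset.
With no net inversion, constructive interference in reflection requires 2 n t = m λ.
Minimum nonzero at m = 1: t = λ / (2 n) = 681 / (2 × 1.54) = 221 nm.

221 nm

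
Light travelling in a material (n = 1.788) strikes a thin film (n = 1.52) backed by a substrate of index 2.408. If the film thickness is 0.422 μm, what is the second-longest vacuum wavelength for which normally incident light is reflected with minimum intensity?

641 nm

Top surface (1.788 → 1.52): reflection off a lower-index medium gives no phase shift.
At the lower boundary (n = 1.52 to n = 2.408) the reflected ray undergoes a half-wave phase shift.
Net: one phase inversion between the two reflected rays.
So the condition for destructive reflection is 2 n t = m λ.
λ = 2 n t / m. The second-longest wavelength is m = 2: λ = 2 × 1.52 × 422 / 2.00 = 641 nm.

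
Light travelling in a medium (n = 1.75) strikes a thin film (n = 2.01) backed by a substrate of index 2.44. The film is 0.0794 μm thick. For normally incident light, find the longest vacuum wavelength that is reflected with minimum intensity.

638 nm

Top surface (1.75 → 2.01): reflection off a higher-index medium gives a half-wave phase shift.
At the lower boundary (n = 2.01 to n = 2.44) the reflected ray undergoes a half-wave phase shift.
Zero or two π shifts → no net half-wave offset.
With no net inversion, destructive interference in reflection requires 2 n t = (m + ½) λ.
λ = 2 n t / (m + ½). The longest wavelength is m = 0: λ = 2 × 2.01 × 79.4 / 0.500 = 638 nm.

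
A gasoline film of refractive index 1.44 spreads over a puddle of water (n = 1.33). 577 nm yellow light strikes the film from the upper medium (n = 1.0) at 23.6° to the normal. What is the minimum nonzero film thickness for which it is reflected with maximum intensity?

104 nm

At the upper boundary (n = 1.0 to n = 1.44) the reflected ray undergoes a half-wave phase shift.
Bottom surface (1.44 → 1.33): reflection off a lower-index medium gives no phase shift.
Net: one phase inversion between the two reflected rays.
So the condition for constructive reflection is 2 n t cos θ_r = (m + ½) λ.
Snell's law: 1.0 sin 23.6° = 1.44 sin θ_r → sin θ_r = 0.278, cos θ_r = 0.961.
Minimum at m = 0: t = λ / (4 n cos θ_r) = 577 / (4 × 1.44 × 0.961) = 104 nm.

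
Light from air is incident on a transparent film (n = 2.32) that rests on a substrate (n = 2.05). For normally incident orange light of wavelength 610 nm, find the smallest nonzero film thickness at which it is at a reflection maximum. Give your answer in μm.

Top surface (1.0 → 2.32): reflection off a higher-index medium gives a half-wave phase shift.
At the lower boundary (n = 2.32 to n = 2.05) the reflected ray undergoes no phase shift.
The two reflections differ by half a wavelength.
With one net inversion, constructive interference in reflection requires 2 n t = (m + ½) λ.
Minimum at m = 0: t = λ / (4 n) = 610 / (4 × 2.32) = 65.7 nm.

0.0657 μm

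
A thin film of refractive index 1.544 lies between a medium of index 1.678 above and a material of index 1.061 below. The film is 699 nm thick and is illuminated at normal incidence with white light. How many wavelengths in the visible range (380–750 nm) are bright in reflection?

Top surface (1.678 → 1.544): reflection off a lower-index medium gives no phase shift.
Bottom surface (1.544 → 1.061): reflection off a lower-index medium gives no phase shift.
Zero or two π shifts → no net half-wave offset.
With no net inversion, constructive interference in reflection requires 2 n t = m λ.
λ = 2 n t / m = 2159 / m nm.
m=2: 1079 nm (IR); m=3: 720 nm (visible); m=4: 540 nm (visible); m=5: 432 nm (visible); m=6: 360 nm (UV).

3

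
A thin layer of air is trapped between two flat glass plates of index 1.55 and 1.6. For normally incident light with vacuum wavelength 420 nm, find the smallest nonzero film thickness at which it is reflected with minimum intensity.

Top surface (1.55 → 1.0): reflection off a lower-index medium gives no phase shift.
Bottom surface (1.0 → 1.6): reflection off a higher-index medium gives a half-wave phase shift.
Net: one phase inversion between the two reflected rays.
With one net inversion, destructive interference in reflection requires 2 n t = m λ.
Minimum nonzero at m = 1: t = λ / (2 n) = 420 / (2 × 1.0) = 210 nm.

210 nm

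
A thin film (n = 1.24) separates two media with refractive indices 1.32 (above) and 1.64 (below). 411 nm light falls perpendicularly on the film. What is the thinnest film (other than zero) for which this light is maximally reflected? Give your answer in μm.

0.0829 μm

Ray reflecting at the top interface goes from n = 1.32 toward n = 1.24: no phase shift.
Ray reflecting at the bottom interface goes from n = 1.24 toward n = 1.64: a half-wave phase shift.
Net: one phase inversion between the two reflected rays.
For maximum reflection here: 2 n t = (m + ½) λ.
Minimum at m = 0: t = λ / (4 n) = 411 / (4 × 1.24) = 82.9 nm.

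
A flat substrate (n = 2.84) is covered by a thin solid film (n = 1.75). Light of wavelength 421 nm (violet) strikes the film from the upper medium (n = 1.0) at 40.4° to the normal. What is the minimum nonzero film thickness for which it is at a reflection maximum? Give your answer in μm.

At the upper boundary (n = 1.0 to n = 1.75) the reflected ray undergoes a half-wave phase shift.
Bottom surface (1.75 → 2.84): reflection off a higher-index medium gives a half-wave phase shift.
Zero or two π shifts → no net half-wave offset.
So the condition for constructive reflection is 2 n t cos θ_r = m λ.
Snell's law: 1.0 sin 40.4° = 1.75 sin θ_r → sin θ_r = 0.370, cos θ_r = 0.929.
Minimum nonzero at m = 1: t = λ / (2 n cos θ_r) = 421 / (2 × 1.75 × 0.929) = 129 nm.

0.129 μm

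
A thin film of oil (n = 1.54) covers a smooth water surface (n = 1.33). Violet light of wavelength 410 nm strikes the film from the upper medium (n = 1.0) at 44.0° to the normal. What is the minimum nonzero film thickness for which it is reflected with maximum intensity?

Ray reflecting at the top interface goes from n = 1.0 toward n = 1.54: a half-wave phase shift.
Ray reflecting at the bottom interface goes from n = 1.54 toward n = 1.33: no phase shift.
Net: one phase inversion between the two reflected rays.
For strong reflection here: 2 n t cos θ_r = (m + ½) λ.
Snell's law: 1.0 sin 44.0° = 1.54 sin θ_r → sin θ_r = 0.451, cos θ_r = 0.892.
Minimum at m = 0: t = λ / (4 n cos θ_r) = 410 / (4 × 1.54 × 0.892) = 74.6 nm.

74.6 nm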